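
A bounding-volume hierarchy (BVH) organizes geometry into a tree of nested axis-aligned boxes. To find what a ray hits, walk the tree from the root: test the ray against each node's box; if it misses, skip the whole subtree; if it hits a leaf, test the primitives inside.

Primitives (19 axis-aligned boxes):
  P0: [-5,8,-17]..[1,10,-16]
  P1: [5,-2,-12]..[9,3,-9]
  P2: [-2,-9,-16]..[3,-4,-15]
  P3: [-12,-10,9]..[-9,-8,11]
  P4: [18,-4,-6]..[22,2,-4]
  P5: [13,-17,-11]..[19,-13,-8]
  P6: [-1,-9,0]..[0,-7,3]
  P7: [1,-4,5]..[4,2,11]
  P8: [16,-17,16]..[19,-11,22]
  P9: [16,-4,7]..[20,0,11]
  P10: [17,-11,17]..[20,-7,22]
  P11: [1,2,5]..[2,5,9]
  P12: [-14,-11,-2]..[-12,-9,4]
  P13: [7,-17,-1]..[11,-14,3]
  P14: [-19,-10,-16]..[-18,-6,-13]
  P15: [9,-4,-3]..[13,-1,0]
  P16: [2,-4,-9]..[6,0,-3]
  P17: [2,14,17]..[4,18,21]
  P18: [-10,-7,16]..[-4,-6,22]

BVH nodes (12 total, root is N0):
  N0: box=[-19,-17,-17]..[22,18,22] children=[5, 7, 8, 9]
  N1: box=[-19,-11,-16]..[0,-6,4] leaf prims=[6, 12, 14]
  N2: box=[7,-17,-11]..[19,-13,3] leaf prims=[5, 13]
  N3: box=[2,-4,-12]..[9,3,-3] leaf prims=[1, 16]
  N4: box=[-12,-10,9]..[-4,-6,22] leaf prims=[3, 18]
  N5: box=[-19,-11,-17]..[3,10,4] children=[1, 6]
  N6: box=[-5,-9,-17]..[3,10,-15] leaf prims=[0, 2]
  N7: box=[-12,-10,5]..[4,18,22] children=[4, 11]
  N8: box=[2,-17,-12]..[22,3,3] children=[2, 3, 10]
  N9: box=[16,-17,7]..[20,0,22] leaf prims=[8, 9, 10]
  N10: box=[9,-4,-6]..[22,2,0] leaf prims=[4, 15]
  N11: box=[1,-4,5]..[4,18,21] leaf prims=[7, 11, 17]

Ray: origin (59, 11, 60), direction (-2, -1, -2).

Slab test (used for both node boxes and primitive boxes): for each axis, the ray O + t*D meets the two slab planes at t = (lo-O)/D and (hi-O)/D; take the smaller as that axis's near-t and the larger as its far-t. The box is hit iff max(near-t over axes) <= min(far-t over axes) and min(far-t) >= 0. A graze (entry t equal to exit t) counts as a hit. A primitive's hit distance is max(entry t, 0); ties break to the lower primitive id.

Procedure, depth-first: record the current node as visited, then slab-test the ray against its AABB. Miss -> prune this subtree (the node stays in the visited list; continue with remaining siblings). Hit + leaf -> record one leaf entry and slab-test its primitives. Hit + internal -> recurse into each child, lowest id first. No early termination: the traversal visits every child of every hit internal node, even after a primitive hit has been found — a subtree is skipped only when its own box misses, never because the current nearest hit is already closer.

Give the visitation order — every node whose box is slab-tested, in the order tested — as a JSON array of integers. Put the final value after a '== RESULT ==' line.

Walk:
N0 x:[37/2,39] y:[-7,28] z:[19,77/2] -> hit [19,28], descend [5, 7, 8, 9]
  N5 x:[28,39] y:[1,22] z:[28,77/2] -> miss, prune
  N7 x:[55/2,71/2] y:[-7,21] z:[19,55/2] -> miss, prune
  N8 x:[37/2,57/2] y:[8,28] z:[57/2,36] -> miss, prune
  N9 x:[39/2,43/2] y:[11,28] z:[19,53/2] -> hit [39/2,43/2] leaf, test {P8(miss), P9(miss), P10@t=39/2}

5 AABB tests over nodes [0, 5, 7, 8, 9]; 1 leaf entered; closest P10.

== RESULT ==
[0, 5, 7, 8, 9]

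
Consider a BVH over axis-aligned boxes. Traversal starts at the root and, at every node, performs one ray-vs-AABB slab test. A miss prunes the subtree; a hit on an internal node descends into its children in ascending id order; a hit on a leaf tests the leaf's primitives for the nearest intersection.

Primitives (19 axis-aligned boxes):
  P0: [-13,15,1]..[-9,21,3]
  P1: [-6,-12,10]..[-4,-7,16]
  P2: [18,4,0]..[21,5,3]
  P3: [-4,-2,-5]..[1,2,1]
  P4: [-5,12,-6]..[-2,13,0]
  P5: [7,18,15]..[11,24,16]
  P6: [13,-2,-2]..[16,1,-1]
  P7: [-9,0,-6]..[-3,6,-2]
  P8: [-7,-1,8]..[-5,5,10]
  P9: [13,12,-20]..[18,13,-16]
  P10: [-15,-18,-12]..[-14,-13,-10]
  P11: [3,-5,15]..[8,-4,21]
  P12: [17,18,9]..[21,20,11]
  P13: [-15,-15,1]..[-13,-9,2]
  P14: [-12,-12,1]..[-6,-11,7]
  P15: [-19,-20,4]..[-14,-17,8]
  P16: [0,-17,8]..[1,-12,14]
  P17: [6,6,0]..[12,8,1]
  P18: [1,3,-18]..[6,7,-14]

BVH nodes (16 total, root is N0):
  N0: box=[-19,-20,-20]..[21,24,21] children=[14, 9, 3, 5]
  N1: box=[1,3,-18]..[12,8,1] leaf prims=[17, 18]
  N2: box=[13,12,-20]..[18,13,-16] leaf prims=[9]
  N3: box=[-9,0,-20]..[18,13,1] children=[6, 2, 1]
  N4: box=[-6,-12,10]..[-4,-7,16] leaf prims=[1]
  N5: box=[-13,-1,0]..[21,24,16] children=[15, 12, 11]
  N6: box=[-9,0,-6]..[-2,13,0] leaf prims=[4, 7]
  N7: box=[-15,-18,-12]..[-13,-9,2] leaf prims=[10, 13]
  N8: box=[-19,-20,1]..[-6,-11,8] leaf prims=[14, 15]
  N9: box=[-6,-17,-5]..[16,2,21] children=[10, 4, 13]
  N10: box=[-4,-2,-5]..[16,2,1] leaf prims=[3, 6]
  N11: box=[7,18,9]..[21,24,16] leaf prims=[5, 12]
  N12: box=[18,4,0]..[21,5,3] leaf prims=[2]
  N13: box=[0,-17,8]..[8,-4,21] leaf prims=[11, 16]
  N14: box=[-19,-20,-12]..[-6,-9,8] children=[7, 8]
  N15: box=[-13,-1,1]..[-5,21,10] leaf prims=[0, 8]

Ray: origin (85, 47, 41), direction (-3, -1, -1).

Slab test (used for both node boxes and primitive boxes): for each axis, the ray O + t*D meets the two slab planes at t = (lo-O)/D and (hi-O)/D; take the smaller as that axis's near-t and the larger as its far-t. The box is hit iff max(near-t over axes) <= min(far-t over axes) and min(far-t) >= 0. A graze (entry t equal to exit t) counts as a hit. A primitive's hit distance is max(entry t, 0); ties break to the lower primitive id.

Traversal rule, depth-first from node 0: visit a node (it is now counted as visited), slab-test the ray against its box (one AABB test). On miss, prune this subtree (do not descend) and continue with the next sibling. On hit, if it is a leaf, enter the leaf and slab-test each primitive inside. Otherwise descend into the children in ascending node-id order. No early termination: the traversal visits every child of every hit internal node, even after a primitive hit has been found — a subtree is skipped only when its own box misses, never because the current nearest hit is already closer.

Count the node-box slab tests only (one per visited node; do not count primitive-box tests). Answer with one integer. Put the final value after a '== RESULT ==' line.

Traverse from the root:
N0 x:[64/3,104/3] y:[23,67] z:[20,61] -> hit [23,104/3], descend [3, 5, 9, 14]
  N3 x:[67/3,94/3] y:[34,47] z:[40,61] -> miss, prune
  N5 x:[64/3,98/3] y:[23,48] z:[25,41] -> hit [25,98/3], descend [11, 12, 15]
    N11 x:[64/3,26] y:[23,29] z:[25,32] -> hit [25,26] leaf, test {P5@t=25, P12(miss)}
    N12 x:[64/3,67/3] y:[42,43] z:[38,41] -> miss, prune
    N15 x:[30,98/3] y:[26,48] z:[31,40] -> hit [31,98/3] leaf, test {P0(miss), P8(miss)}
  N9 x:[23,91/3] y:[45,64] z:[20,46] -> miss, prune
  N14 x:[91/3,104/3] y:[56,67] z:[33,53] -> miss, prune

8 AABB tests over nodes [0, 3, 5, 11, 12, 15, 9, 14]; 2 leaves entered; closest P5.

== RESULT ==
8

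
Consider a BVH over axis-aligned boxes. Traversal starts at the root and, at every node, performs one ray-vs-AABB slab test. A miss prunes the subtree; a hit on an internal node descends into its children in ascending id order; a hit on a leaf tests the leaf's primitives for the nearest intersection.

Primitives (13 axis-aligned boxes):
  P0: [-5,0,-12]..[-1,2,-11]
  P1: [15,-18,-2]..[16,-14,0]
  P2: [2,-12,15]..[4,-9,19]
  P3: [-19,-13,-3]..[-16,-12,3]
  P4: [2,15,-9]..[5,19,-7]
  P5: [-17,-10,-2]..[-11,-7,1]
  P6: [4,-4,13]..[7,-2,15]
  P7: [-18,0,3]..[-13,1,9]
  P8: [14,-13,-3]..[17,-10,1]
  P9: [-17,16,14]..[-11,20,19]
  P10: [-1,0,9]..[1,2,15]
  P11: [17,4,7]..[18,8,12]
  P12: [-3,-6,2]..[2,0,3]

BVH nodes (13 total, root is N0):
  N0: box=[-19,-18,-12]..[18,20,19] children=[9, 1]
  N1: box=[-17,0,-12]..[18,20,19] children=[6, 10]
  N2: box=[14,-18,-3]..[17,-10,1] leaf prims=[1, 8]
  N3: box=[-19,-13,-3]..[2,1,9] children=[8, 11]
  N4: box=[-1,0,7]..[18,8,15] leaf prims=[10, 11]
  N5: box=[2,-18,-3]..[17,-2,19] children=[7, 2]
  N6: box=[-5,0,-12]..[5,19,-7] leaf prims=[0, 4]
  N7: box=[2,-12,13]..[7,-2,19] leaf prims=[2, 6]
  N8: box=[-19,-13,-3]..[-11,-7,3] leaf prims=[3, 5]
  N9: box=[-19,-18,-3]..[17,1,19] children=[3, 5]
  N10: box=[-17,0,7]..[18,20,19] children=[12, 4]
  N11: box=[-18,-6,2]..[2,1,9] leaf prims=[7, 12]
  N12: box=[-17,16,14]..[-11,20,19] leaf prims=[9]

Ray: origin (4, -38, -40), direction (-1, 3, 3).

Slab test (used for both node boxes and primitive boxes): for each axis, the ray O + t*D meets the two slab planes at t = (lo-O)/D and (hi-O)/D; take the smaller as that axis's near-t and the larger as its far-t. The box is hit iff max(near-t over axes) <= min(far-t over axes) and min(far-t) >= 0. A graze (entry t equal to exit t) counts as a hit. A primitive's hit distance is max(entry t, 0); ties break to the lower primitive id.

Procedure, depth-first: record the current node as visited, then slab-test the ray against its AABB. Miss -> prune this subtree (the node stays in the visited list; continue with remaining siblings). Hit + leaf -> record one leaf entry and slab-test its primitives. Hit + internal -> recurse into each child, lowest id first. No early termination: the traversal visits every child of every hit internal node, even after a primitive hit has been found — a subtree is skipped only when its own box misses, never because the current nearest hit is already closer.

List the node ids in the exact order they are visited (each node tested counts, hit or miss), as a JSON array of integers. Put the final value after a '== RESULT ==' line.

Traverse from the root:
N0 x:[-14,23] y:[20/3,58/3] z:[28/3,59/3] -> hit [28/3,58/3], descend [1, 9]
  N1 x:[-14,21] y:[38/3,58/3] z:[28/3,59/3] -> hit [38/3,58/3], descend [6, 10]
    N6 x:[-1,9] y:[38/3,19] z:[28/3,11] -> miss, prune
    N10 x:[-14,21] y:[38/3,58/3] z:[47/3,59/3] -> hit [47/3,58/3], descend [4, 12]
      N4 x:[-14,5] y:[38/3,46/3] z:[47/3,55/3] -> miss, prune
      N12 x:[15,21] y:[18,58/3] z:[18,59/3] -> hit [18,58/3] leaf, test {P9@t=18}
  N9 x:[-13,23] y:[20/3,13] z:[37/3,59/3] -> hit [37/3,13], descend [3, 5]
    N3 x:[2,23] y:[25/3,13] z:[37/3,49/3] -> hit [37/3,13], descend [8, 11]
      N8 x:[15,23] y:[25/3,31/3] z:[37/3,43/3] -> miss, prune
      N11 x:[2,22] y:[32/3,13] z:[14,49/3] -> miss, prune
    N5 x:[-13,2] y:[20/3,12] z:[37/3,59/3] -> miss, prune

Visited [0, 1, 6, 10, 4, 12, 9, 3, 8, 11, 5]. Tests: 11 box, 1 leaf. Nearest: P9.

== RESULT ==
[0, 1, 6, 10, 4, 12, 9, 3, 8, 11, 5]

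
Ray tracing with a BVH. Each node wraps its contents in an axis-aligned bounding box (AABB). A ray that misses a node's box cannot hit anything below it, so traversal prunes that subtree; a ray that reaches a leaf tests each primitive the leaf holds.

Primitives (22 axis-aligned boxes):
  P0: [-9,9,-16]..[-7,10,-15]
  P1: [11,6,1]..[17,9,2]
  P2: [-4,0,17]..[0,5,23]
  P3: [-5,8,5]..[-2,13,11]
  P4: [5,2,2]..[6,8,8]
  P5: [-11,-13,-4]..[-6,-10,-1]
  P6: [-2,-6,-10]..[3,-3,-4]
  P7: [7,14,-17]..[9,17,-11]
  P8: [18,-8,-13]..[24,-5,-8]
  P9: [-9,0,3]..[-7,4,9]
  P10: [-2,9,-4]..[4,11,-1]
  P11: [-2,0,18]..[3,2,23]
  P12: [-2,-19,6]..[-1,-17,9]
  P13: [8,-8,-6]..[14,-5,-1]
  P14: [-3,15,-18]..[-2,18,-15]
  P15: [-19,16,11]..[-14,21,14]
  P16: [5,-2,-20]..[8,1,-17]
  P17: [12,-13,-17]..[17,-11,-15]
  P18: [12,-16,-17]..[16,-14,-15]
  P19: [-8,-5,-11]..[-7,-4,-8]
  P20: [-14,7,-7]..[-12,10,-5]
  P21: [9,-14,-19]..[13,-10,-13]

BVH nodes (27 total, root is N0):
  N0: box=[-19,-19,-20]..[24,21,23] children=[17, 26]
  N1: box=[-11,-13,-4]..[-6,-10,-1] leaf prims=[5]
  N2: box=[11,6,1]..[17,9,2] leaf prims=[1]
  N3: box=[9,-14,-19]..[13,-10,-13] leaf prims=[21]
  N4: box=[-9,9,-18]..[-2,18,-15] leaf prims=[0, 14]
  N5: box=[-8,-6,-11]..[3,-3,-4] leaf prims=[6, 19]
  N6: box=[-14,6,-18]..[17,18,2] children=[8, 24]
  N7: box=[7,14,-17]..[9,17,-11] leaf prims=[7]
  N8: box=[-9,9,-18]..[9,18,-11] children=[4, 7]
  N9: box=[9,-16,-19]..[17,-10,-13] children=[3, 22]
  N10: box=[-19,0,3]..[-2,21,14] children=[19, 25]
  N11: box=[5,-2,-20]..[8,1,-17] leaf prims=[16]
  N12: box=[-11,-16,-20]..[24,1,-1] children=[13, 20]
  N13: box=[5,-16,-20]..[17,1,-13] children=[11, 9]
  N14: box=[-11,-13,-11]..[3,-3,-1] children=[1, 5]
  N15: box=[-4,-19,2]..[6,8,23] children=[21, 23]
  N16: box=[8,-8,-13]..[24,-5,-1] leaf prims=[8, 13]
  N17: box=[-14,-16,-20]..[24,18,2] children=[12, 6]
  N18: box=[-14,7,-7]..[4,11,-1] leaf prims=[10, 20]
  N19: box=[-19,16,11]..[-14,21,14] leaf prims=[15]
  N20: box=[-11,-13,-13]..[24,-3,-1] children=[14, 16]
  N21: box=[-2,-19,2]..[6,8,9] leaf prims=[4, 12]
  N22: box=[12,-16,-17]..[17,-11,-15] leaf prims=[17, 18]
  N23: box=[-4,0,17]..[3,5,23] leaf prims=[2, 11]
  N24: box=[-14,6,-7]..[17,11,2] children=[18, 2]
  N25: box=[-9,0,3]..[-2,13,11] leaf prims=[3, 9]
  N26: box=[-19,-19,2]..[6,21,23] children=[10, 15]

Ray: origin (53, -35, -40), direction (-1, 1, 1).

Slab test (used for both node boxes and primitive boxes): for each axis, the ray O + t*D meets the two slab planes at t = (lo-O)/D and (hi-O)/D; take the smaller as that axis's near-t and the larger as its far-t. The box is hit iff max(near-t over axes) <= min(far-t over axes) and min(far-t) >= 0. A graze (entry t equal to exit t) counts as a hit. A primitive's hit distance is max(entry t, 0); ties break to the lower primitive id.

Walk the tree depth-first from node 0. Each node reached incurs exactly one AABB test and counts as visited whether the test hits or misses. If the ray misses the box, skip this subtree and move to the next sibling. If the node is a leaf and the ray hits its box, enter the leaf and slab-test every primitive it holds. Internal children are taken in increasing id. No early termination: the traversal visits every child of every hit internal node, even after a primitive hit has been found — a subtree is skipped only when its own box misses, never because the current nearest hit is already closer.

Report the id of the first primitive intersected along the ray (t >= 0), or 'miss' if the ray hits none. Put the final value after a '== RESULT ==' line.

Trace the traversal:
N0 x:[29,72] y:[16,56] z:[20,63] -> hit [29,56], descend [17, 26]
  N17 x:[29,67] y:[19,53] z:[20,42] -> hit [29,42], descend [6, 12]
    N6 x:[36,67] y:[41,53] z:[22,42] -> hit [41,42], descend [8, 24]
      N8 x:[44,62] y:[44,53] z:[22,29] -> miss, prune
      N24 x:[36,67] y:[41,46] z:[33,42] -> hit [41,42], descend [2, 18]
        N2 x:[36,42] y:[41,44] z:[41,42] -> hit [41,42] leaf, test {P1@t=41}
        N18 x:[49,67] y:[42,46] z:[33,39] -> miss, prune
    N12 x:[29,64] y:[19,36] z:[20,39] -> hit [29,36], descend [13, 20]
      N13 x:[36,48] y:[19,36] z:[20,27] -> miss, prune
      N20 x:[29,64] y:[22,32] z:[27,39] -> hit [29,32], descend [14, 16]
        N14 x:[50,64] y:[22,32] z:[29,39] -> miss, prune
        N16 x:[29,45] y:[27,30] z:[27,39] -> hit [29,30] leaf, test {P8@t=29, P13(miss)}
  N26 x:[47,72] y:[16,56] z:[42,63] -> hit [47,56], descend [10, 15]
    N10 x:[55,72] y:[35,56] z:[43,54] -> miss, prune
    N15 x:[47,57] y:[16,43] z:[42,63] -> miss, prune

order=[0, 17, 6, 8, 24, 2, 18, 12, 13, 20, 14, 16, 26, 10, 15]  |boxes|=15  |leaves|=2  hit=P8

== RESULT ==
8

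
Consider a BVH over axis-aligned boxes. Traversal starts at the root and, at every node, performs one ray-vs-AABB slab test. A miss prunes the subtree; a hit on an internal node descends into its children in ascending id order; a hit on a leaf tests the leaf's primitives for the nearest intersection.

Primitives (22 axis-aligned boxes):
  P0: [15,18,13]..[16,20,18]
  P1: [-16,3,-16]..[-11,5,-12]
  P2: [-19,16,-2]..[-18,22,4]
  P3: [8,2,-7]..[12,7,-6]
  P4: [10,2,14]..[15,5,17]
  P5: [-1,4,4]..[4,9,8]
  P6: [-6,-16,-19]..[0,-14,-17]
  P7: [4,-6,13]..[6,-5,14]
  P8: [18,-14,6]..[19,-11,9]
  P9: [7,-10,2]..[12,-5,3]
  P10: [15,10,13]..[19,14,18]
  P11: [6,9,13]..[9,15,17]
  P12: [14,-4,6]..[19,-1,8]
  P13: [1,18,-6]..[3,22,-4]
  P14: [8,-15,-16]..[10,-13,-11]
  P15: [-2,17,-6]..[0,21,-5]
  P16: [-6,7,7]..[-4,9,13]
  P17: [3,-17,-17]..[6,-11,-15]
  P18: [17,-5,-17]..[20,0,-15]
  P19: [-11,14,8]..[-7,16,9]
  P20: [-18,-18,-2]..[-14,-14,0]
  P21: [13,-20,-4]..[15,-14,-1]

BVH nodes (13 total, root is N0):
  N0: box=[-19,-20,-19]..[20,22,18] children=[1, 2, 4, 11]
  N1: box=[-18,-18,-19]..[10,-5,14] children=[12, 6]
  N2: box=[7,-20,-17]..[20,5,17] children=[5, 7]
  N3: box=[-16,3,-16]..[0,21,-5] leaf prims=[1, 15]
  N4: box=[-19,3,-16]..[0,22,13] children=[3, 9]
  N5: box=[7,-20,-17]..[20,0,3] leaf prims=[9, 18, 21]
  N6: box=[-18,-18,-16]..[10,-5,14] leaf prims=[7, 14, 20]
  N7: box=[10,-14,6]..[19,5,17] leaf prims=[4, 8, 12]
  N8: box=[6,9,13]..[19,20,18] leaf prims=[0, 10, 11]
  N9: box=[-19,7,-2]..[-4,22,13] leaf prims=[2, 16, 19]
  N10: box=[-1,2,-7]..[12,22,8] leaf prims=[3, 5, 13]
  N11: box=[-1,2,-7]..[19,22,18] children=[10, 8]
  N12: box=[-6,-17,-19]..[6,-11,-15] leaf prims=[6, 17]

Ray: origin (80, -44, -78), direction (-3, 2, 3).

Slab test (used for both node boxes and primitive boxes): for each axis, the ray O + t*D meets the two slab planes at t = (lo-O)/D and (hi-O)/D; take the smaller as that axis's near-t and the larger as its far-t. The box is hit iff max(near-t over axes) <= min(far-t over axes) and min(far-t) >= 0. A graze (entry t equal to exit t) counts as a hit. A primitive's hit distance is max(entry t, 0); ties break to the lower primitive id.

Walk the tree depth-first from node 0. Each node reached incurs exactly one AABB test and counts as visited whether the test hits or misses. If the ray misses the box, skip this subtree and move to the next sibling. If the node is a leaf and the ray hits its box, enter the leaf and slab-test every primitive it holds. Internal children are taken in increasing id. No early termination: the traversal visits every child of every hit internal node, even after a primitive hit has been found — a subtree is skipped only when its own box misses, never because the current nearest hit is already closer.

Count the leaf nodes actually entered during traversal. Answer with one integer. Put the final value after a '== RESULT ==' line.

Traverse from the root:
N0 x:[20,33] y:[12,33] z:[59/3,32] -> hit [20,32], descend [1, 2, 4, 11]
  N1 x:[70/3,98/3] y:[13,39/2] z:[59/3,92/3] -> miss, prune
  N2 x:[20,73/3] y:[12,49/2] z:[61/3,95/3] -> hit [61/3,73/3], descend [5, 7]
    N5 x:[20,73/3] y:[12,22] z:[61/3,27] -> hit [61/3,22] leaf, test {P9(miss), P18@t=61/3, P21(miss)}
    N7 x:[61/3,70/3] y:[15,49/2] z:[28,95/3] -> miss, prune
  N4 x:[80/3,33] y:[47/2,33] z:[62/3,91/3] -> hit [80/3,91/3], descend [3, 9]
    N3 x:[80/3,32] y:[47/2,65/2] z:[62/3,73/3] -> miss, prune
    N9 x:[28,33] y:[51/2,33] z:[76/3,91/3] -> hit [28,91/3] leaf, test {P2(miss), P16(miss), P19@t=29}
  N11 x:[61/3,27] y:[23,33] z:[71/3,32] -> hit [71/3,27], descend [8, 10]
    N8 x:[61/3,74/3] y:[53/2,32] z:[91/3,32] -> miss, prune
    N10 x:[68/3,27] y:[23,33] z:[71/3,86/3] -> hit [71/3,27] leaf, test {P3@t=71/3, P5(miss), P13(miss)}

Summary -> nodes [0, 1, 2, 5, 7, 4, 3, 9, 11, 8, 10]; box-tests=11; leaf-entries=3; first=P18

== RESULT ==
3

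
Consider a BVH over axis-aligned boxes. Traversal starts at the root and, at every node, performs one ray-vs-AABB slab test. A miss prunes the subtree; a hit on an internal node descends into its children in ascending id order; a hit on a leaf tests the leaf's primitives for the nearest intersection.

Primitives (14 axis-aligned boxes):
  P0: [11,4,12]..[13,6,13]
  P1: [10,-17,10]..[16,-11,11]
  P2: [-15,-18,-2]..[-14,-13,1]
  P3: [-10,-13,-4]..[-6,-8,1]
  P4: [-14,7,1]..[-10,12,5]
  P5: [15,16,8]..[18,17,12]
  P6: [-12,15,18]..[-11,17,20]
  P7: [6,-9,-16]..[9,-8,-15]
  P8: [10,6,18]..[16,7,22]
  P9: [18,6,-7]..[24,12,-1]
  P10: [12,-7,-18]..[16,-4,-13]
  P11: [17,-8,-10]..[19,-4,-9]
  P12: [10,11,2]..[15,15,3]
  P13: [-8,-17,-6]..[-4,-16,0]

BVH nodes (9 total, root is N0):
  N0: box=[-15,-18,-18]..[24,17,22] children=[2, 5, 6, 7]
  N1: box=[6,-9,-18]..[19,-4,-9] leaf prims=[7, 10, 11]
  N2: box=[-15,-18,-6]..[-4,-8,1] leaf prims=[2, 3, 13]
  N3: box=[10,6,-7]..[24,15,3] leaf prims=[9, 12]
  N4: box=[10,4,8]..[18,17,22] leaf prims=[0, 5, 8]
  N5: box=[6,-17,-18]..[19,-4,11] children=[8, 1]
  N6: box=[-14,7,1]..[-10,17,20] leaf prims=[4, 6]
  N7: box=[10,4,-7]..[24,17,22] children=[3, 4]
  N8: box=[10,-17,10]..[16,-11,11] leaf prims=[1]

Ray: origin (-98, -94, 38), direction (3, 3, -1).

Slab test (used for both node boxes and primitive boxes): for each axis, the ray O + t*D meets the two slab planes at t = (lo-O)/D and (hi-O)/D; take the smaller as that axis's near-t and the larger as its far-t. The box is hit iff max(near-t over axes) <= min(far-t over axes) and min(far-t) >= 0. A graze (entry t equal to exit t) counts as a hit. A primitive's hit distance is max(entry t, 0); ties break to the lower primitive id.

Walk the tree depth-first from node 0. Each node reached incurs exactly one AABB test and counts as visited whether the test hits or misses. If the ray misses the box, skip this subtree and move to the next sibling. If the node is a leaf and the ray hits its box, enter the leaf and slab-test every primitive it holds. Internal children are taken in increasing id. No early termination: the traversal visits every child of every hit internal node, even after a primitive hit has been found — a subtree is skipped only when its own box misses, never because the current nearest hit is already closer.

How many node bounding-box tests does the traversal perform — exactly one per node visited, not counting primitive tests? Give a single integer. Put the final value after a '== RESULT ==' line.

Trace the traversal:
N0 x:[83/3,122/3] y:[76/3,37] z:[16,56] -> hit [83/3,37], descend [2, 5, 6, 7]
  N2 x:[83/3,94/3] y:[76/3,86/3] z:[37,44] -> miss, prune
  N5 x:[104/3,39] y:[77/3,30] z:[27,56] -> miss, prune
  N6 x:[28,88/3] y:[101/3,37] z:[18,37] -> miss, prune
  N7 x:[36,122/3] y:[98/3,37] z:[16,45] -> hit [36,37], descend [3, 4]
    N3 x:[36,122/3] y:[100/3,109/3] z:[35,45] -> hit [36,109/3] leaf, test {P9(miss), P12@t=36}
    N4 x:[36,116/3] y:[98/3,37] z:[16,30] -> miss, prune

7 AABB tests over nodes [0, 2, 5, 6, 7, 3, 4]; 1 leaf entered; closest P12.

== RESULT ==
7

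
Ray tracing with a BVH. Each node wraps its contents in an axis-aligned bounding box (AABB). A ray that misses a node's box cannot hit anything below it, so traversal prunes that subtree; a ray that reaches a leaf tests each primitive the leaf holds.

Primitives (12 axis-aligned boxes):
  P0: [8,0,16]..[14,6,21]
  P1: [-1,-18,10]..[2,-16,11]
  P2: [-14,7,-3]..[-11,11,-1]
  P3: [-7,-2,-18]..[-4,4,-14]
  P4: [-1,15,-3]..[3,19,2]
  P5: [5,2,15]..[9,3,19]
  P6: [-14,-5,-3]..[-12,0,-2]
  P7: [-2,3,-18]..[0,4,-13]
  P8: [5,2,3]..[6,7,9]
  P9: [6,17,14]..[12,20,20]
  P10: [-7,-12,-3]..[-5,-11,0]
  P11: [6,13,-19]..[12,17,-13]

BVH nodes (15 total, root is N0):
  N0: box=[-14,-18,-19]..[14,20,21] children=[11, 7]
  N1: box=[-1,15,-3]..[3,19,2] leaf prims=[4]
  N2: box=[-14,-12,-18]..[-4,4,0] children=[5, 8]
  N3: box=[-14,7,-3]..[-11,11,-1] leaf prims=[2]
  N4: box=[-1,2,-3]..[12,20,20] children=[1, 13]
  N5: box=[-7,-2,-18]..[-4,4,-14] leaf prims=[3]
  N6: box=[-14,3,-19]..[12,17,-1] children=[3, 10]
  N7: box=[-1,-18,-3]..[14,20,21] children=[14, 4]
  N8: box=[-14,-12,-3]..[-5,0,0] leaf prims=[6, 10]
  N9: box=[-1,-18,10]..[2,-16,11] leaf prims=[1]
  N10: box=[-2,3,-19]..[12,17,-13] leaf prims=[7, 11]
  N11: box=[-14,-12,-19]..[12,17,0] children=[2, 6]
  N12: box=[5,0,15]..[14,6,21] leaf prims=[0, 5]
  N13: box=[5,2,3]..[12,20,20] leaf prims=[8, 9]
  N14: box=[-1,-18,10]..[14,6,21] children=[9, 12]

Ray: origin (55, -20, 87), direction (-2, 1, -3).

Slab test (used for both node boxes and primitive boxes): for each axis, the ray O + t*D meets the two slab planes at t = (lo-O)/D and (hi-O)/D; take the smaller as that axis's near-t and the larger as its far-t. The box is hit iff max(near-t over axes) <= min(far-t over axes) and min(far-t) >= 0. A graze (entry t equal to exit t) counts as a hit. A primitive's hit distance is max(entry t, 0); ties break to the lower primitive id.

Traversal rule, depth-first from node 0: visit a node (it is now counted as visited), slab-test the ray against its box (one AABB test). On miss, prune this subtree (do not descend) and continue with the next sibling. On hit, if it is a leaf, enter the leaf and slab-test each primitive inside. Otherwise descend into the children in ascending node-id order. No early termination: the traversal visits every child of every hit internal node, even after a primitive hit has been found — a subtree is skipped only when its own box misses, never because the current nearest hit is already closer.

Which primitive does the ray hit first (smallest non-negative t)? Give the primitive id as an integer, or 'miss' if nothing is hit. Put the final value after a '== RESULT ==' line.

Trace the traversal:
N0 x:[41/2,69/2] y:[2,40] z:[22,106/3] -> hit [22,69/2], descend [7, 11]
  N7 x:[41/2,28] y:[2,40] z:[22,30] -> hit [22,28], descend [4, 14]
    N4 x:[43/2,28] y:[22,40] z:[67/3,30] -> hit [67/3,28], descend [1, 13]
      N1 x:[26,28] y:[35,39] z:[85/3,30] -> miss, prune
      N13 x:[43/2,25] y:[22,40] z:[67/3,28] -> hit [67/3,25] leaf, test {P8(miss), P9(miss)}
    N14 x:[41/2,28] y:[2,26] z:[22,77/3] -> hit [22,77/3], descend [9, 12]
      N9 x:[53/2,28] y:[2,4] z:[76/3,77/3] -> miss, prune
      N12 x:[41/2,25] y:[20,26] z:[22,24] -> hit [22,24] leaf, test {P0@t=22, P5@t=23}
  N11 x:[43/2,69/2] y:[8,37] z:[29,106/3] -> hit [29,69/2], descend [2, 6]
    N2 x:[59/2,69/2] y:[8,24] z:[29,35] -> miss, prune
    N6 x:[43/2,69/2] y:[23,37] z:[88/3,106/3] -> hit [88/3,69/2], descend [3, 10]
      N3 x:[33,69/2] y:[27,31] z:[88/3,30] -> miss, prune
      N10 x:[43/2,57/2] y:[23,37] z:[100/3,106/3] -> miss, prune

order=[0, 7, 4, 1, 13, 14, 9, 12, 11, 2, 6, 3, 10]  |boxes|=13  |leaves|=2  hit=P0

== RESULT ==
0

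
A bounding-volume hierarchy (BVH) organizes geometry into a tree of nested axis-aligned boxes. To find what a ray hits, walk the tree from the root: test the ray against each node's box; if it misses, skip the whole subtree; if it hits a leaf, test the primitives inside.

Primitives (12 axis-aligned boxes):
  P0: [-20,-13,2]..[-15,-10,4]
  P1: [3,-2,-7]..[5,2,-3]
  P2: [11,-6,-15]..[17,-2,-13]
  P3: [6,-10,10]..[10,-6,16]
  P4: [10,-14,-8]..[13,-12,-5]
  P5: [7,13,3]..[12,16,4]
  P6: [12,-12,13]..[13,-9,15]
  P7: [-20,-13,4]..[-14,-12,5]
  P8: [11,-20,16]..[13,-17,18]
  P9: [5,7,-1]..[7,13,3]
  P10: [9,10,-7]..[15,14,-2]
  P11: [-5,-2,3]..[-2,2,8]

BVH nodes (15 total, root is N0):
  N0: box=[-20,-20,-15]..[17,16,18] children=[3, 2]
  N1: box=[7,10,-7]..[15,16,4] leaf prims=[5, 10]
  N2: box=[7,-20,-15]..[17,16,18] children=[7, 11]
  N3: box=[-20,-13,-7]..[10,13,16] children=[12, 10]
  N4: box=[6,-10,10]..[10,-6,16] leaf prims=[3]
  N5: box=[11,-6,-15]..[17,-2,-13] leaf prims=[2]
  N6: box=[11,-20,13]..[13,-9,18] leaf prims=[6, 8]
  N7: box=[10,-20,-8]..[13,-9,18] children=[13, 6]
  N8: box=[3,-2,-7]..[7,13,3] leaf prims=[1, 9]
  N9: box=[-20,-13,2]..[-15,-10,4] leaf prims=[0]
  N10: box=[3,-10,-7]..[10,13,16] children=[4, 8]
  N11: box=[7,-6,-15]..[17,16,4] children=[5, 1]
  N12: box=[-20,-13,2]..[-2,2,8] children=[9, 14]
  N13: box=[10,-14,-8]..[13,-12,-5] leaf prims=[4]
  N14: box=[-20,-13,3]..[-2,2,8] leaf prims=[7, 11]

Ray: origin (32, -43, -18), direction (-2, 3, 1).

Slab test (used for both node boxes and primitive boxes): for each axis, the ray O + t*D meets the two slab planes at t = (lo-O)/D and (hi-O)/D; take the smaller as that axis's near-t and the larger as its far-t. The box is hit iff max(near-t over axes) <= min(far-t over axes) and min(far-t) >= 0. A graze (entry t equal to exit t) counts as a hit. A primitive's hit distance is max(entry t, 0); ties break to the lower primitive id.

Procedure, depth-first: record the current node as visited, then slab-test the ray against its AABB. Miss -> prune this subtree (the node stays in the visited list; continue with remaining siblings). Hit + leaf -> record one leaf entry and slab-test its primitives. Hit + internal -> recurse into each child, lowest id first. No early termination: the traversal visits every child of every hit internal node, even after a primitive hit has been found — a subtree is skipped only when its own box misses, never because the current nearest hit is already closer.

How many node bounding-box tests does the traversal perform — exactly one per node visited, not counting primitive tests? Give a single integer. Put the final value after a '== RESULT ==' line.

Traverse from the root:
N0 x:[15/2,26] y:[23/3,59/3] z:[3,36] -> hit [23/3,59/3], descend [2, 3]
  N2 x:[15/2,25/2] y:[23/3,59/3] z:[3,36] -> hit [23/3,25/2], descend [7, 11]
    N7 x:[19/2,11] y:[23/3,34/3] z:[10,36] -> hit [10,11], descend [6, 13]
      N6 x:[19/2,21/2] y:[23/3,34/3] z:[31,36] -> miss, prune
      N13 x:[19/2,11] y:[29/3,31/3] z:[10,13] -> hit [10,31/3] leaf, test {P4@t=10}
    N11 x:[15/2,25/2] y:[37/3,59/3] z:[3,22] -> hit [37/3,25/2], descend [1, 5]
      N1 x:[17/2,25/2] y:[53/3,59/3] z:[11,22] -> miss, prune
      N5 x:[15/2,21/2] y:[37/3,41/3] z:[3,5] -> miss, prune
  N3 x:[11,26] y:[10,56/3] z:[11,34] -> hit [11,56/3], descend [10, 12]
    N10 x:[11,29/2] y:[11,56/3] z:[11,34] -> hit [11,29/2], descend [4, 8]
      N4 x:[11,13] y:[11,37/3] z:[28,34] -> miss, prune
      N8 x:[25/2,29/2] y:[41/3,56/3] z:[11,21] -> hit [41/3,29/2] leaf, test {P1@t=41/3, P9(miss)}
    N12 x:[17,26] y:[10,15] z:[20,26] -> miss, prune

Summary -> nodes [0, 2, 7, 6, 13, 11, 1, 5, 3, 10, 4, 8, 12]; box-tests=13; leaf-entries=2; first=P4

== RESULT ==
13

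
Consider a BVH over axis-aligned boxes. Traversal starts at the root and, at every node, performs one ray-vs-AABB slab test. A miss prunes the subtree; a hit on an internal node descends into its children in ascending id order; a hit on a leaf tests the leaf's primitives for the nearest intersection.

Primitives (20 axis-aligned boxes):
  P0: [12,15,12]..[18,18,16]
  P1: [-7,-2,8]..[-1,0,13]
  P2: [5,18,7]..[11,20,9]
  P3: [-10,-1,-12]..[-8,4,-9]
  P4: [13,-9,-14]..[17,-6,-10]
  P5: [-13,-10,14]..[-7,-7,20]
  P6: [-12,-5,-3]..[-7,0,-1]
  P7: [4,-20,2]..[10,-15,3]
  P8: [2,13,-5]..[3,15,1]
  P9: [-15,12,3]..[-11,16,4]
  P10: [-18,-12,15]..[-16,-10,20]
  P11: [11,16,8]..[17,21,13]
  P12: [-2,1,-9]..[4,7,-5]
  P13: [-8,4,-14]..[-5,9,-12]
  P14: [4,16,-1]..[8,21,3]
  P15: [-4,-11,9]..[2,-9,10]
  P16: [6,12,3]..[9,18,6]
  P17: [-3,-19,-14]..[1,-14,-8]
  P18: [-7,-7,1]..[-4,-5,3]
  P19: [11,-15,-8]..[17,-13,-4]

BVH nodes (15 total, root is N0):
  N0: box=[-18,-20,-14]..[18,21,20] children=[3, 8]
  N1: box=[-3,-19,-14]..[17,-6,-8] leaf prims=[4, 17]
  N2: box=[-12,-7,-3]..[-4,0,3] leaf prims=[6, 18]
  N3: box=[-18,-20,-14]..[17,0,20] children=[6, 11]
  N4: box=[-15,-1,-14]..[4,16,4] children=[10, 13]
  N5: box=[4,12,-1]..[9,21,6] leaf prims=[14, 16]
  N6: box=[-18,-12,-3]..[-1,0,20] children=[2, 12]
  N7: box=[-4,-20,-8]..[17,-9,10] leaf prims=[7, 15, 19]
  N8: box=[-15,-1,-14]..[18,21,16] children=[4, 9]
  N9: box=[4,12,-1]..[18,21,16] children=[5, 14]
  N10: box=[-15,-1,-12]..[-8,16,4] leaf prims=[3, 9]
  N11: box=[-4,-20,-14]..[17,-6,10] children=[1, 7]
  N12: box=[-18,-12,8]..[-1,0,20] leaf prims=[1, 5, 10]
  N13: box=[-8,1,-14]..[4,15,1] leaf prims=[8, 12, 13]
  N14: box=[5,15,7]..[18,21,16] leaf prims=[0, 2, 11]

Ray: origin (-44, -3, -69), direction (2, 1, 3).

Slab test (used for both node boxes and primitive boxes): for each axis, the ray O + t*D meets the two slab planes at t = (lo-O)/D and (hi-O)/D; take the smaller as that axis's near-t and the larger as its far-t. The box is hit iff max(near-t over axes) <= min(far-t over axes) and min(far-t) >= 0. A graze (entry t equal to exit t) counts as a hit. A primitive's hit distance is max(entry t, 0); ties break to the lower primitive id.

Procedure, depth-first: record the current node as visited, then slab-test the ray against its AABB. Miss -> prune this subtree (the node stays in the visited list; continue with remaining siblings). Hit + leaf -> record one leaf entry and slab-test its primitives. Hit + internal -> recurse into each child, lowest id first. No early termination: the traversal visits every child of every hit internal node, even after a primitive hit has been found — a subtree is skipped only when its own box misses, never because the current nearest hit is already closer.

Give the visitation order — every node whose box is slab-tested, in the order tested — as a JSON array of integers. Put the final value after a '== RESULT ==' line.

Walk:
N0 x:[13,31] y:[-17,24] z:[55/3,89/3] -> hit [55/3,24], descend [3, 8]
  N3 x:[13,61/2] y:[-17,3] z:[55/3,89/3] -> miss, prune
  N8 x:[29/2,31] y:[2,24] z:[55/3,85/3] -> hit [55/3,24], descend [4, 9]
    N4 x:[29/2,24] y:[2,19] z:[55/3,73/3] -> hit [55/3,19], descend [10, 13]
      N10 x:[29/2,18] y:[2,19] z:[19,73/3] -> miss, prune
      N13 x:[18,24] y:[4,18] z:[55/3,70/3] -> miss, prune
    N9 x:[24,31] y:[15,24] z:[68/3,85/3] -> hit [24,24], descend [5, 14]
      N5 x:[24,53/2] y:[15,24] z:[68/3,25] -> hit [24,24] leaf, test {P14@t=24, P16(miss)}
      N14 x:[49/2,31] y:[18,24] z:[76/3,85/3] -> miss, prune

9 AABB tests over nodes [0, 3, 8, 4, 10, 13, 9, 5, 14]; 1 leaf entered; closest P14.

== RESULT ==
[0, 3, 8, 4, 10, 13, 9, 5, 14]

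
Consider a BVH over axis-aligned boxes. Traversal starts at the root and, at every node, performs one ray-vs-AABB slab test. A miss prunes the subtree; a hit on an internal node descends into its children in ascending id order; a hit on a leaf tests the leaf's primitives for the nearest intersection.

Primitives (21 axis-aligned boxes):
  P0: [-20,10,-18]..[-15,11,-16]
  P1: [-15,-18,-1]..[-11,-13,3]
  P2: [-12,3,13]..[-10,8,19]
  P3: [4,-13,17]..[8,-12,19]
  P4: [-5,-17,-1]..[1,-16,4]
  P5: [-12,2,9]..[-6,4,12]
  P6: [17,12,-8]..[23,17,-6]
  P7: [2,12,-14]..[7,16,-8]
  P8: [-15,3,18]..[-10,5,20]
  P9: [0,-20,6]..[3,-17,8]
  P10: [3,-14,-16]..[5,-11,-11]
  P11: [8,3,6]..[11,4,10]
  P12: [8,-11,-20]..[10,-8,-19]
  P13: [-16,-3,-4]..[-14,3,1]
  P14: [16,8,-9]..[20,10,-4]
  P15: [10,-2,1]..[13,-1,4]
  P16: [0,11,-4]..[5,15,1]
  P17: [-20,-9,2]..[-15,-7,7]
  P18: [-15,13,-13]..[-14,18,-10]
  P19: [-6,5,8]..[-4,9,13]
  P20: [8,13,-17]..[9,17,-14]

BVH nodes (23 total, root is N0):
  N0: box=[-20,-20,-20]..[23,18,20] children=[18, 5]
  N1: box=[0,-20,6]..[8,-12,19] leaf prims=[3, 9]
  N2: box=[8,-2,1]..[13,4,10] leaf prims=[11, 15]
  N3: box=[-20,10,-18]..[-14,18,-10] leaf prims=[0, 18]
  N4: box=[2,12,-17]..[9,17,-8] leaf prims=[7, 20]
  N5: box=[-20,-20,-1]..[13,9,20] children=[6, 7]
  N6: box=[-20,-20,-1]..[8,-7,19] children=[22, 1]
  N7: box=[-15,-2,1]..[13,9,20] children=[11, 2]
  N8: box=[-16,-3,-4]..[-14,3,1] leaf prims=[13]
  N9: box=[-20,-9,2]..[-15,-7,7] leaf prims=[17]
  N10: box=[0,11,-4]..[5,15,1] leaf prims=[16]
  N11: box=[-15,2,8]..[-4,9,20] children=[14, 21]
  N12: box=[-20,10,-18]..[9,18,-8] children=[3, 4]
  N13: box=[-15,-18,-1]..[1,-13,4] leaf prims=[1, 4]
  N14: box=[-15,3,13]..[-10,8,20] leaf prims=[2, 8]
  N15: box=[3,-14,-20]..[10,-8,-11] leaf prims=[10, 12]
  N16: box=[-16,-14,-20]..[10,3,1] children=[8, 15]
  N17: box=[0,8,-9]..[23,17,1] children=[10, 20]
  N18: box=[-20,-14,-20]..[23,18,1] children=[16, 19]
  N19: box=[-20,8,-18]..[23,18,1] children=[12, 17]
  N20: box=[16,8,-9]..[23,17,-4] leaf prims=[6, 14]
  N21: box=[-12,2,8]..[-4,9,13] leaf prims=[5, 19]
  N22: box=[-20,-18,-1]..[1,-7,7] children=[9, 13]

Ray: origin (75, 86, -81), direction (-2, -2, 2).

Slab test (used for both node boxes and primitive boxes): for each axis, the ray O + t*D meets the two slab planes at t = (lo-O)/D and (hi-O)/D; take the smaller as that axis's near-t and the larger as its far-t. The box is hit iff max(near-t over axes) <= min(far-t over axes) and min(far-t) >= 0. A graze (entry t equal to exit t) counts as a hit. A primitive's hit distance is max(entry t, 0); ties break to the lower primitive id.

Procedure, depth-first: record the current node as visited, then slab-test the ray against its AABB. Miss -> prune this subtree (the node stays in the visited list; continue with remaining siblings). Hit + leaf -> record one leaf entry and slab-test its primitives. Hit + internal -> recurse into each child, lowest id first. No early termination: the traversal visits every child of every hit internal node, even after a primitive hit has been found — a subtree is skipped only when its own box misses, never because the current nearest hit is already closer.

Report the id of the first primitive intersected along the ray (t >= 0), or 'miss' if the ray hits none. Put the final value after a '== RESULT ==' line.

Walk:
N0 x:[26,95/2] y:[34,53] z:[61/2,101/2] -> hit [34,95/2], descend [5, 18]
  N5 x:[31,95/2] y:[77/2,53] z:[40,101/2] -> hit [40,95/2], descend [6, 7]
    N6 x:[67/2,95/2] y:[93/2,53] z:[40,50] -> hit [93/2,95/2], descend [1, 22]
      N1 x:[67/2,75/2] y:[49,53] z:[87/2,50] -> miss, prune
      N22 x:[37,95/2] y:[93/2,52] z:[40,44] -> miss, prune
    N7 x:[31,45] y:[77/2,44] z:[41,101/2] -> hit [41,44], descend [2, 11]
      N2 x:[31,67/2] y:[41,44] z:[41,91/2] -> miss, prune
      N11 x:[79/2,45] y:[77/2,42] z:[89/2,101/2] -> miss, prune
  N18 x:[26,95/2] y:[34,50] z:[61/2,41] -> hit [34,41], descend [16, 19]
    N16 x:[65/2,91/2] y:[83/2,50] z:[61/2,41] -> miss, prune
    N19 x:[26,95/2] y:[34,39] z:[63/2,41] -> hit [34,39], descend [12, 17]
      N12 x:[33,95/2] y:[34,38] z:[63/2,73/2] -> hit [34,73/2], descend [3, 4]
        N3 x:[89/2,95/2] y:[34,38] z:[63/2,71/2] -> miss, prune
        N4 x:[33,73/2] y:[69/2,37] z:[32,73/2] -> hit [69/2,73/2] leaf, test {P7@t=35, P20(miss)}
      N17 x:[26,75/2] y:[69/2,39] z:[36,41] -> hit [36,75/2], descend [10, 20]
        N10 x:[35,75/2] y:[71/2,75/2] z:[77/2,41] -> miss, prune
        N20 x:[26,59/2] y:[69/2,39] z:[36,77/2] -> miss, prune

17 AABB tests over nodes [0, 5, 6, 1, 22, 7, 2, 11, 18, 16, 19, 12, 3, 4, 17, 10, 20]; 1 leaf entered; closest P7.

== RESULT ==
7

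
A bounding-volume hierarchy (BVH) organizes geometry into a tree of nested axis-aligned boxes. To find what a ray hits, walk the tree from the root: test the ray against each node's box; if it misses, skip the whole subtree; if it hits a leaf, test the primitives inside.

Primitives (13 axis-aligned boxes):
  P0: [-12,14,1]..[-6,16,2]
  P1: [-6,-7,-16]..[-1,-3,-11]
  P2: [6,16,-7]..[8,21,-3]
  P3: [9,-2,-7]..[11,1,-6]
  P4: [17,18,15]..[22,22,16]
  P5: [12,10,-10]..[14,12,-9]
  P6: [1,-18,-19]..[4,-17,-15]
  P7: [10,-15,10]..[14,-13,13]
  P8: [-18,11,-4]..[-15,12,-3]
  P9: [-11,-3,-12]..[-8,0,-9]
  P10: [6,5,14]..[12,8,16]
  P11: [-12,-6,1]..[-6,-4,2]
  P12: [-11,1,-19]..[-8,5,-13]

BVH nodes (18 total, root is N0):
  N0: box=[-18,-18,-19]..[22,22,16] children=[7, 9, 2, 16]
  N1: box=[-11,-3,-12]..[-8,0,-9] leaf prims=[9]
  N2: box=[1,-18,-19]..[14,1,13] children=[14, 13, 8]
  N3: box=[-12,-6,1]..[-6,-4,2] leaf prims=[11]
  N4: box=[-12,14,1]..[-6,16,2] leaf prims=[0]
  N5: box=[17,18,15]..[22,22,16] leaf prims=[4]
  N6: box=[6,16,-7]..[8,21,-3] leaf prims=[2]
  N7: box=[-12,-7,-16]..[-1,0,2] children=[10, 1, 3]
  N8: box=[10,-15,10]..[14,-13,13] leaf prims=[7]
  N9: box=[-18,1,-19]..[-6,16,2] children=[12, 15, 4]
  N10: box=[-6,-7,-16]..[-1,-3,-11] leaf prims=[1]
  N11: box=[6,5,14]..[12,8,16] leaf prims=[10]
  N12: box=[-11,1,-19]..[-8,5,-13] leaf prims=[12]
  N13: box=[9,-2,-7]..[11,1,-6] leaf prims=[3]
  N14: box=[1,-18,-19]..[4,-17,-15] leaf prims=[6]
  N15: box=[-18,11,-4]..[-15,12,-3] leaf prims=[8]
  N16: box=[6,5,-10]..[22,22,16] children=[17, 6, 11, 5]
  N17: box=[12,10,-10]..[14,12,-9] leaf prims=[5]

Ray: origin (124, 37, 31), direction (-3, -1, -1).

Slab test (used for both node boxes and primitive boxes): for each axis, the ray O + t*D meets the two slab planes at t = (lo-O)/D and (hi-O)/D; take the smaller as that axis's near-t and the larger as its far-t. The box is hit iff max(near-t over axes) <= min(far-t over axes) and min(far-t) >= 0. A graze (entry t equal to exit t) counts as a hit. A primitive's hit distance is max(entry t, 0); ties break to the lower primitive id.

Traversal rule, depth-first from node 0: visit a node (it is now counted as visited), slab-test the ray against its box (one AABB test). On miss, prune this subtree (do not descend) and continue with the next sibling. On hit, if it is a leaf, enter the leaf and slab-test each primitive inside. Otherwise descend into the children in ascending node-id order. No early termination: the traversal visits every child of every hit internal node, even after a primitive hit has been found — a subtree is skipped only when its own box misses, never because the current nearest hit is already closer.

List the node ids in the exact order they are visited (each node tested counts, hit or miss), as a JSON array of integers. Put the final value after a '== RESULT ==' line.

Trace the traversal:
N0 x:[34,142/3] y:[15,55] z:[15,50] -> hit [34,142/3], descend [2, 7, 9, 16]
  N2 x:[110/3,41] y:[36,55] z:[18,50] -> hit [110/3,41], descend [8, 13, 14]
    N8 x:[110/3,38] y:[50,52] z:[18,21] -> miss, prune
    N13 x:[113/3,115/3] y:[36,39] z:[37,38] -> hit [113/3,38] leaf, test {P3@t=113/3}
    N14 x:[40,41] y:[54,55] z:[46,50] -> miss, prune
  N7 x:[125/3,136/3] y:[37,44] z:[29,47] -> hit [125/3,44], descend [1, 3, 10]
    N1 x:[44,45] y:[37,40] z:[40,43] -> miss, prune
    N3 x:[130/3,136/3] y:[41,43] z:[29,30] -> miss, prune
    N10 x:[125/3,130/3] y:[40,44] z:[42,47] -> hit [42,130/3] leaf, test {P1@t=42}
  N9 x:[130/3,142/3] y:[21,36] z:[29,50] -> miss, prune
  N16 x:[34,118/3] y:[15,32] z:[15,41] -> miss, prune

Visited [0, 2, 8, 13, 14, 7, 1, 3, 10, 9, 16]. Tests: 11 box, 2 leaf. Nearest: P3.

== RESULT ==
[0, 2, 8, 13, 14, 7, 1, 3, 10, 9, 16]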